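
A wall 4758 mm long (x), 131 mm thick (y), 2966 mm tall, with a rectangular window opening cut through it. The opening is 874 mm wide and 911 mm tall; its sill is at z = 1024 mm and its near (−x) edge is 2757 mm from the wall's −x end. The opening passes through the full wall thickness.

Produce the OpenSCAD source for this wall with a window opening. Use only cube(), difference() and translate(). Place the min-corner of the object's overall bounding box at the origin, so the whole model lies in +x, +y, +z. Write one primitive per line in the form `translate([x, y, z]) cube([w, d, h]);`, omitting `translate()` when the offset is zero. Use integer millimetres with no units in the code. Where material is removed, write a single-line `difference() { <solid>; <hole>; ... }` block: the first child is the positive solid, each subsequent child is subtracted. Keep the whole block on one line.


difference() { cube([4758, 131, 2966]); translate([2757, 0, 1024]) cube([874, 131, 911]); }


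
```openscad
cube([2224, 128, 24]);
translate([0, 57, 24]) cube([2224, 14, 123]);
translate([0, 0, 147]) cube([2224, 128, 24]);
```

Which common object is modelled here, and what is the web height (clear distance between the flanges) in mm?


An I-beam. The web height is 123 mm.

Two wide flanges with a thin centred web — an I-beam. Overall 171 mm minus two 24 mm flanges gives a web of 171 − 2·24 = 123 mm.


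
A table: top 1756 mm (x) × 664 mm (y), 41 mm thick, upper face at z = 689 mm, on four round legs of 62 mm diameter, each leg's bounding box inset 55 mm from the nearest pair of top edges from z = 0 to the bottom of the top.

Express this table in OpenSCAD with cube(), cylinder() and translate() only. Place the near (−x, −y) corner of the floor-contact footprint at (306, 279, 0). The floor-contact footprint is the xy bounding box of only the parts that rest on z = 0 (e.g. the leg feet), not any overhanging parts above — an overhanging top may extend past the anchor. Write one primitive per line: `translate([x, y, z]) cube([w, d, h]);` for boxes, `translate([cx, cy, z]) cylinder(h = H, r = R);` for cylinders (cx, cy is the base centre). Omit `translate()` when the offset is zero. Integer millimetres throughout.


// leg_h = 689 - 41 = 648
translate([251, 224, 648]) cube([1756, 664, 41]);
translate([337, 310, 0]) cylinder(h = 648, r = 31);
translate([1921, 310, 0]) cylinder(h = 648, r = 31);
translate([337, 802, 0]) cylinder(h = 648, r = 31);
translate([1921, 802, 0]) cylinder(h = 648, r = 31);


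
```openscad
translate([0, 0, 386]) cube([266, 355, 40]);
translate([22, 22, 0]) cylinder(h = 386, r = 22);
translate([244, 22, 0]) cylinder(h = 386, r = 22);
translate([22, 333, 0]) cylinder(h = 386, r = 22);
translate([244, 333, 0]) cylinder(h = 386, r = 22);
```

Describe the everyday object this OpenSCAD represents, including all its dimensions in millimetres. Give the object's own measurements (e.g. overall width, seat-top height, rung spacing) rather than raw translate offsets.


A simple wooden stool: a rectangular seat 266 mm (x) by 355 mm (y), 40 mm thick, top face at z = 426 mm, on four round legs, each 44 mm in diameter. The legs rest on z = 0, each leg's axis is inset half a diameter from the nearest pair of seat edges (so the leg's bounding box is flush with the corner).


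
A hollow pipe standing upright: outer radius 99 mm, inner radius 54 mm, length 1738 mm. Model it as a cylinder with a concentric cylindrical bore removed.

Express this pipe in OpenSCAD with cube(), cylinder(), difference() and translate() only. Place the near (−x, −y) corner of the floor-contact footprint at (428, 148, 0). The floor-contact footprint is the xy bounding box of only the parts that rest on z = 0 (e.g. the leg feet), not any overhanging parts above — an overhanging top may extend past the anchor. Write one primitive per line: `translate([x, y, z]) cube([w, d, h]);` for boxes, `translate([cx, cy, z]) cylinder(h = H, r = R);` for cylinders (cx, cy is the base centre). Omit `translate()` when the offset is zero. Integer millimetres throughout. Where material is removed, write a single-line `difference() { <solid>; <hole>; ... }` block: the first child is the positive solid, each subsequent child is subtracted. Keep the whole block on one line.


difference() { translate([527, 247, 0]) cylinder(h = 1738, r = 99); translate([527, 247, 0]) cylinder(h = 1738, r = 54); }


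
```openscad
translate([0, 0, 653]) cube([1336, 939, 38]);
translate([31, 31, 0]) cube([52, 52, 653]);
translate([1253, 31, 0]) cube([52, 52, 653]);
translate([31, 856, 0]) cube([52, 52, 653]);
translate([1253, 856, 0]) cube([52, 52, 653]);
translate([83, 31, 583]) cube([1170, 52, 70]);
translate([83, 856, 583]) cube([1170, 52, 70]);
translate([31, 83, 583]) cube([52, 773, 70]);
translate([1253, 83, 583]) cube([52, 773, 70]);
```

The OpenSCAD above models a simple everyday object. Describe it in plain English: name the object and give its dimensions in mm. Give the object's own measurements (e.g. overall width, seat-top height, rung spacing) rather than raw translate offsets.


A rectangular dining table. The top is 1336×939×38 mm with its upper surface at z = 691 mm. It stands on four 52×52 mm square legs, each inset 31 mm from the nearest pair of top edges, running from the floor to the underside of the top. Four apron rails, 52 mm thick and 70 mm tall, run between adjacent legs with their top edges flush with the underside of the top and their outer faces flush with the legs' outer faces.


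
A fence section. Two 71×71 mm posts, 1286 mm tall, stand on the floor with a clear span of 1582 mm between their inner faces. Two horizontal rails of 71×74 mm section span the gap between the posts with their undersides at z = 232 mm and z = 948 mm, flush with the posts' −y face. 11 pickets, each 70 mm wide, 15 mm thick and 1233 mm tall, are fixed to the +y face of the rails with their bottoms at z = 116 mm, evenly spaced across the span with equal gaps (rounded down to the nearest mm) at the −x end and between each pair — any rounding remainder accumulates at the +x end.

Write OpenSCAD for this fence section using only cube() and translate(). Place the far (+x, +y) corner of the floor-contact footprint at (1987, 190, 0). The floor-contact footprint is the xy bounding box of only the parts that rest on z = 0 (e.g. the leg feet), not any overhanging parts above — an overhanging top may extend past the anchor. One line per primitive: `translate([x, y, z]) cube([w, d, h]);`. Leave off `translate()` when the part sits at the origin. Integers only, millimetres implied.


translate([263, 119, 0]) cube([71, 71, 1286]);
translate([1916, 119, 0]) cube([71, 71, 1286]);
translate([334, 119, 232]) cube([1582, 71, 74]);
translate([334, 119, 948]) cube([1582, 71, 74]);
translate([401, 190, 116]) cube([70, 15, 1233]);
translate([538, 190, 116]) cube([70, 15, 1233]);
translate([675, 190, 116]) cube([70, 15, 1233]);
translate([812, 190, 116]) cube([70, 15, 1233]);
translate([949, 190, 116]) cube([70, 15, 1233]);
translate([1086, 190, 116]) cube([70, 15, 1233]);
translate([1223, 190, 116]) cube([70, 15, 1233]);
translate([1360, 190, 116]) cube([70, 15, 1233]);
translate([1497, 190, 116]) cube([70, 15, 1233]);
translate([1634, 190, 116]) cube([70, 15, 1233]);
translate([1771, 190, 116]) cube([70, 15, 1233]);


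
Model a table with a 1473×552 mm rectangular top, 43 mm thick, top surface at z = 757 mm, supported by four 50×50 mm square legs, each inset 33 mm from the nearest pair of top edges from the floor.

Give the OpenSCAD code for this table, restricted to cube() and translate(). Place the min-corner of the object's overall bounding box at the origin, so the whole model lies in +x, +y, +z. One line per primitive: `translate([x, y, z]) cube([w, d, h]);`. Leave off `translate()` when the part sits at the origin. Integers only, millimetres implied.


// leg_h = 757 - 43 = 714
translate([0, 0, 714]) cube([1473, 552, 43]);
translate([33, 33, 0]) cube([50, 50, 714]);
translate([1390, 33, 0]) cube([50, 50, 714]);
translate([33, 469, 0]) cube([50, 50, 714]);
translate([1390, 469, 0]) cube([50, 50, 714]);


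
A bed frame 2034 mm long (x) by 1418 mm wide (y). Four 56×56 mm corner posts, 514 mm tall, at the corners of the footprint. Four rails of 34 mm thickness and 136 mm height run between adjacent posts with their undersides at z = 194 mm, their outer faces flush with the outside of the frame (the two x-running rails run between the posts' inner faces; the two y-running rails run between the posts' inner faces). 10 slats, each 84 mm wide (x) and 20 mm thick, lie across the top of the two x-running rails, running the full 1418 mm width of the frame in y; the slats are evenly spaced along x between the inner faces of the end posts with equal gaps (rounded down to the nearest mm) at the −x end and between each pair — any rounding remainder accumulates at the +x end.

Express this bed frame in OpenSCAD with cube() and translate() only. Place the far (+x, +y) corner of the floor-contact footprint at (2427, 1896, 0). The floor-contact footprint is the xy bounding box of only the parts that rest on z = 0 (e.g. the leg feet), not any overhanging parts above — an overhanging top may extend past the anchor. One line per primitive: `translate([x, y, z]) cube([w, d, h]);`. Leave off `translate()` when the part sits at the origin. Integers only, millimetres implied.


translate([393, 478, 0]) cube([56, 56, 514]);
translate([393, 1840, 0]) cube([56, 56, 514]);
translate([2371, 478, 0]) cube([56, 56, 514]);
translate([2371, 1840, 0]) cube([56, 56, 514]);
translate([449, 478, 194]) cube([1922, 34, 136]);
translate([449, 1862, 194]) cube([1922, 34, 136]);
translate([393, 534, 194]) cube([34, 1306, 136]);
translate([2393, 534, 194]) cube([34, 1306, 136]);
translate([547, 478, 330]) cube([84, 1418, 20]);
translate([729, 478, 330]) cube([84, 1418, 20]);
translate([911, 478, 330]) cube([84, 1418, 20]);
translate([1093, 478, 330]) cube([84, 1418, 20]);
translate([1275, 478, 330]) cube([84, 1418, 20]);
translate([1457, 478, 330]) cube([84, 1418, 20]);
translate([1639, 478, 330]) cube([84, 1418, 20]);
translate([1821, 478, 330]) cube([84, 1418, 20]);
translate([2003, 478, 330]) cube([84, 1418, 20]);
translate([2185, 478, 330]) cube([84, 1418, 20]);


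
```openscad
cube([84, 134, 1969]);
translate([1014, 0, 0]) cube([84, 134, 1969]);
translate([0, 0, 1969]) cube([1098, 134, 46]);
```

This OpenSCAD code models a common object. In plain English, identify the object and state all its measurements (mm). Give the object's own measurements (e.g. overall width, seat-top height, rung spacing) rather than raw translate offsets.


A door frame. The clear opening is 930 mm wide and 1969 mm high. Two 84 mm wide jambs, 134 mm deep, stand either side of the opening from the floor to the top of the opening. A 46 mm thick head sits across the top of both jambs, spanning the full outside width of the frame.


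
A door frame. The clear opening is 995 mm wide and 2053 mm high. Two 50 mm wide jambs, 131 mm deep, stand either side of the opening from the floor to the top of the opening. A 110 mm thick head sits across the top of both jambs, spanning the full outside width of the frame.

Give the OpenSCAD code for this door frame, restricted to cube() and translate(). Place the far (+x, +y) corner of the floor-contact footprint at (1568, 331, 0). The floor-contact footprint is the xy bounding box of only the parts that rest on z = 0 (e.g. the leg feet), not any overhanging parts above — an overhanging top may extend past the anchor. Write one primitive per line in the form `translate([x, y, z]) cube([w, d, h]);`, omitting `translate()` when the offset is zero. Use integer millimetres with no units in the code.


translate([473, 200, 0]) cube([50, 131, 2053]);
translate([1518, 200, 0]) cube([50, 131, 2053]);
translate([473, 200, 2053]) cube([1095, 131, 110]);


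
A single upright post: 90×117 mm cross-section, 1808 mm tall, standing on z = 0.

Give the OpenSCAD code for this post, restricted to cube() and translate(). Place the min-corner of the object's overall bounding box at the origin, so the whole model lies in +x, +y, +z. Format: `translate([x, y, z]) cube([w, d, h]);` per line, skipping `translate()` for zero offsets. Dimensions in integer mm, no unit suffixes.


cube([90, 117, 1808]);


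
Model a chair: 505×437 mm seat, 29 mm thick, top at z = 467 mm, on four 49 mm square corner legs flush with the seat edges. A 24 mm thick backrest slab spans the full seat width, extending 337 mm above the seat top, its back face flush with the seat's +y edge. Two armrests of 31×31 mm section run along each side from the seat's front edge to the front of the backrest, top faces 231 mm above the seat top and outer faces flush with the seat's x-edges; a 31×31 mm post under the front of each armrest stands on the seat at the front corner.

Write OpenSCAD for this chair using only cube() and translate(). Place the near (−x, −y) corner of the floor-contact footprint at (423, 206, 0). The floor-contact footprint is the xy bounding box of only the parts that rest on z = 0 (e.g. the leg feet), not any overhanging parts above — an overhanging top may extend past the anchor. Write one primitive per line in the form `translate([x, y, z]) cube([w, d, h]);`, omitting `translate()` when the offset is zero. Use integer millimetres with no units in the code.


translate([423, 206, 438]) cube([505, 437, 29]);
translate([423, 206, 0]) cube([49, 49, 438]);
translate([879, 206, 0]) cube([49, 49, 438]);
translate([423, 594, 0]) cube([49, 49, 438]);
translate([879, 594, 0]) cube([49, 49, 438]);
translate([423, 619, 467]) cube([505, 24, 337]);
translate([423, 206, 667]) cube([31, 413, 31]);
translate([897, 206, 667]) cube([31, 413, 31]);
translate([423, 206, 467]) cube([31, 31, 200]);
translate([897, 206, 467]) cube([31, 31, 200]);


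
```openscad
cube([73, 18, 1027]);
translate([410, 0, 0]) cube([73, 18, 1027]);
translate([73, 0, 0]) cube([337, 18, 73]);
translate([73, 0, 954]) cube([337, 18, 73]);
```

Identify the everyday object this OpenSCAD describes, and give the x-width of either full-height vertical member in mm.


A picture frame. The border width is 73 mm.

Four thin pieces enclosing a rectangular opening — a picture frame. The two full-height stiles are 1027 mm tall; the top rail sits at z = 954 and is 73 mm tall, so the border above the opening is 1027 − 954 = 73 mm, matching the stile x-width.


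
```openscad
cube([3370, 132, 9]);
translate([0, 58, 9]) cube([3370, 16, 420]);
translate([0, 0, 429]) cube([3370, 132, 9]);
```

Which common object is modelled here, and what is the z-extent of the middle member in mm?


An I-beam. The web height is 420 mm.

Two wide flanges with a thin centred web — an I-beam. Overall 438 mm minus two 9 mm flanges gives a web of 438 − 2·9 = 420 mm.


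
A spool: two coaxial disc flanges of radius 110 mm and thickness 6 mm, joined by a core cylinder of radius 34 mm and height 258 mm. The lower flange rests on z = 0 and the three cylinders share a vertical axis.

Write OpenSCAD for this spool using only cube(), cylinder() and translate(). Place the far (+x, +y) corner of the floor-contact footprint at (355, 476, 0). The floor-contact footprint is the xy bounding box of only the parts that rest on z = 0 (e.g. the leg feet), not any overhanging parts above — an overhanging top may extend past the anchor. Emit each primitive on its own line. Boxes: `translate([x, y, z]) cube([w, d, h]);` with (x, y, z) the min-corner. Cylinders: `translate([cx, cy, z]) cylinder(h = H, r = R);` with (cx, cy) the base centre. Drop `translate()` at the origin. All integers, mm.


translate([245, 366, 0]) cylinder(h = 6, r = 110);
translate([245, 366, 6]) cylinder(h = 258, r = 34);
translate([245, 366, 264]) cylinder(h = 6, r = 110);


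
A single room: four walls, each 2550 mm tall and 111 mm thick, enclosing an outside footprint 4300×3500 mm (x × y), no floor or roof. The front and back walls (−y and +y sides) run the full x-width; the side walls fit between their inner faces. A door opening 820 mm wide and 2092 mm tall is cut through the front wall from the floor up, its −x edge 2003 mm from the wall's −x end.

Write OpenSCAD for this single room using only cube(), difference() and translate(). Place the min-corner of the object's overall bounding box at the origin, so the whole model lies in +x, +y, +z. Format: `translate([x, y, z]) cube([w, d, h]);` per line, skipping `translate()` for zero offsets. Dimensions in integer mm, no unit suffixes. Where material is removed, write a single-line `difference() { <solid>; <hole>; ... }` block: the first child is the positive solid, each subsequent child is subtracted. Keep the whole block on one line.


difference() { cube([4300, 111, 2550]); translate([2003, 0, 0]) cube([820, 111, 2092]); }
translate([0, 3389, 0]) cube([4300, 111, 2550]);
translate([0, 111, 0]) cube([111, 3278, 2550]);
translate([4189, 111, 0]) cube([111, 3278, 2550]);


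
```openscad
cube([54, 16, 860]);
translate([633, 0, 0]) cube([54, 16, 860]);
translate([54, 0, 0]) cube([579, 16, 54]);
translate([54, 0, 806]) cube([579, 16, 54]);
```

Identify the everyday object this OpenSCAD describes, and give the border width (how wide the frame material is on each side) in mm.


A picture frame. The border width is 54 mm.

Four thin pieces enclosing a rectangular opening — a picture frame. The two full-height stiles are 860 mm tall; the top rail sits at z = 806 and is 54 mm tall, so the border above the opening is 860 − 806 = 54 mm, matching the stile x-width.


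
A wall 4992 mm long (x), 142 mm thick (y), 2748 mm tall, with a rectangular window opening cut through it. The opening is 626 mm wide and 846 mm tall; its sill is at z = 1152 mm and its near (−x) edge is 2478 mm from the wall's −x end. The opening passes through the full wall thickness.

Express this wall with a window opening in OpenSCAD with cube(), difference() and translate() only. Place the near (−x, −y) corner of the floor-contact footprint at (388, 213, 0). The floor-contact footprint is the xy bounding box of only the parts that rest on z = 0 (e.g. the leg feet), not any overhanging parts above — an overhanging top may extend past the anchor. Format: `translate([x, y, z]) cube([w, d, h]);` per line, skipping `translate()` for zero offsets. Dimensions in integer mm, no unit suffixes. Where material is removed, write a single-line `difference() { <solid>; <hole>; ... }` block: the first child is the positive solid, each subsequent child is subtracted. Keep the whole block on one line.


difference() { translate([388, 213, 0]) cube([4992, 142, 2748]); translate([2866, 213, 1152]) cube([626, 142, 846]); }


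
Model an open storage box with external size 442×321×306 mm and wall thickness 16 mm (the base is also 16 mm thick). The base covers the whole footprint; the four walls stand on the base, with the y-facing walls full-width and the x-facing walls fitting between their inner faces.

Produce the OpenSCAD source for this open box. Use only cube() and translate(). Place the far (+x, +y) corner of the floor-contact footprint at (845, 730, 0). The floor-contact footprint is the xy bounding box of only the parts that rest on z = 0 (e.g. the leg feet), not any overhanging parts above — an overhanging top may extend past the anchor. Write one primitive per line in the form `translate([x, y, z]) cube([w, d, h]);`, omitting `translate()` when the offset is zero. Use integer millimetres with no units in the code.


translate([403, 409, 0]) cube([442, 321, 16]);
translate([403, 409, 16]) cube([442, 16, 290]);
translate([403, 714, 16]) cube([442, 16, 290]);
translate([403, 425, 16]) cube([16, 289, 290]);
translate([829, 425, 16]) cube([16, 289, 290]);


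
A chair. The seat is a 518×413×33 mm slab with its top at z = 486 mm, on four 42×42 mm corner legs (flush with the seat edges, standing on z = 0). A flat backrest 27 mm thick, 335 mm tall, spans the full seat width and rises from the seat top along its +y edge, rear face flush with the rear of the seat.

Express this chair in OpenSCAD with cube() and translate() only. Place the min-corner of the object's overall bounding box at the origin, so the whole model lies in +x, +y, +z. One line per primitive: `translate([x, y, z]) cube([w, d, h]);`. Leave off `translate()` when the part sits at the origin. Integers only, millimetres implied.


translate([0, 0, 453]) cube([518, 413, 33]);
cube([42, 42, 453]);
translate([476, 0, 0]) cube([42, 42, 453]);
translate([0, 371, 0]) cube([42, 42, 453]);
translate([476, 371, 0]) cube([42, 42, 453]);
translate([0, 386, 486]) cube([518, 27, 335]);


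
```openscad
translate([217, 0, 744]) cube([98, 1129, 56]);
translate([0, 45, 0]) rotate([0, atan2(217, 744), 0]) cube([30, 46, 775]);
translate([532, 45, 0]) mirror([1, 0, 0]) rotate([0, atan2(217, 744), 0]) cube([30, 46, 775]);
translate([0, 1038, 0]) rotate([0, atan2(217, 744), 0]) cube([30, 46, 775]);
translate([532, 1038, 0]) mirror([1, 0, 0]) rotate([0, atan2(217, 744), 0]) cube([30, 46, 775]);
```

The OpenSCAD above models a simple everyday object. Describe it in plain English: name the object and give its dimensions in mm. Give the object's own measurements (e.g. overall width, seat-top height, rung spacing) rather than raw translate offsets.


A sawhorse. A 98×1129×56 mm beam (x, y, z) sits on two A-frame leg pairs. Each pair is two raked legs of 30×46 mm section (46 mm along y) splaying symmetrically in x. Each leg rises 744 mm vertically over 217 mm of horizontal reach and is 775 mm long along its own axis. Every leg's outer bottom edge rests on the floor and its outer top edge meets a bottom edge of the beam — the left legs (tilting toward +x) meet the beam's −x bottom edge, the right legs (their mirror images, tilting toward −x) meet its +x bottom edge — so the leg tops tuck under the beam, the beam's underside is 744 mm above the floor, and the feet are 532 mm apart outside-to-outside with the beam centred between them. The two leg pairs are set in 45 mm from either end of the beam.


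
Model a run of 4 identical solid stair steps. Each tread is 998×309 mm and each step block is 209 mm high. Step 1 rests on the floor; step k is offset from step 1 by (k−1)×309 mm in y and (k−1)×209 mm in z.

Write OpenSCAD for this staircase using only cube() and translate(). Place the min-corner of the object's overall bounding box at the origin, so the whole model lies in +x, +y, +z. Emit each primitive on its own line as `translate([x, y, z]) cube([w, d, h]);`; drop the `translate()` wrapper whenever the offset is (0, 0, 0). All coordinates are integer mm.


cube([998, 309, 209]);
translate([0, 309, 209]) cube([998, 309, 209]);
translate([0, 618, 418]) cube([998, 309, 209]);
translate([0, 927, 627]) cube([998, 309, 209]);


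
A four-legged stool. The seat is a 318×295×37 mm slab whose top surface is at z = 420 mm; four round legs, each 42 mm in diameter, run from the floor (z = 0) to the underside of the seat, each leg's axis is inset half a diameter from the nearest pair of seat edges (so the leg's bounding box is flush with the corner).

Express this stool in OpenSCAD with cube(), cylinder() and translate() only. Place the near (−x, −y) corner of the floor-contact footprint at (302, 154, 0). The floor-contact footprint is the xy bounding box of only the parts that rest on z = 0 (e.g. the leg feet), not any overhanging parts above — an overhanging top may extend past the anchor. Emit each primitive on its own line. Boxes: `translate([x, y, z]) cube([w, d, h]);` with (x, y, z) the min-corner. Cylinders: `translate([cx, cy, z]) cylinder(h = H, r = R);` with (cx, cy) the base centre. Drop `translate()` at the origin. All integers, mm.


// leg_h = 420 - 37 = 383
translate([302, 154, 383]) cube([318, 295, 37]);
translate([323, 175, 0]) cylinder(h = 383, r = 21);
translate([599, 175, 0]) cylinder(h = 383, r = 21);
translate([323, 428, 0]) cylinder(h = 383, r = 21);
translate([599, 428, 0]) cylinder(h = 383, r = 21);


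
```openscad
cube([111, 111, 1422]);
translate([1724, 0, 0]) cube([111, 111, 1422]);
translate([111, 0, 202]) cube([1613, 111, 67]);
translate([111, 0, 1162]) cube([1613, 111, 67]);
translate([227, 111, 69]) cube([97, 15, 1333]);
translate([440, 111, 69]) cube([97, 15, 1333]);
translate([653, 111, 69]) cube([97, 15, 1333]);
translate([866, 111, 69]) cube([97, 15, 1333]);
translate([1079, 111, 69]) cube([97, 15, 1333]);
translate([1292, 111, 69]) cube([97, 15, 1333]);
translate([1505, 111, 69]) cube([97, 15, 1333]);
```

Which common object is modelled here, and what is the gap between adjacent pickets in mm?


A fence section. The picket gap is 116 mm.

Two posts, two rails, 7 pickets — a fence section. Span 1613 mm holds 7 pickets of 97 mm with 8 equal gaps: ⌊(1613 − 7·97) / 8⌋ = 116 mm.


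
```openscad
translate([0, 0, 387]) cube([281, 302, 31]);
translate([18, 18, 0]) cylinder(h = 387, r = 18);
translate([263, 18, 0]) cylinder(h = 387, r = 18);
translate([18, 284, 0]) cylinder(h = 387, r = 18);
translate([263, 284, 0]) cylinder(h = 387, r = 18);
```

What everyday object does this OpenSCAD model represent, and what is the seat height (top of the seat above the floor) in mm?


A stool. The seat height is 418 mm.

A 281×302×31 slab at z = 387 on four corner cylinders — a stool. The seat top is 387 + 31 = 418 mm.


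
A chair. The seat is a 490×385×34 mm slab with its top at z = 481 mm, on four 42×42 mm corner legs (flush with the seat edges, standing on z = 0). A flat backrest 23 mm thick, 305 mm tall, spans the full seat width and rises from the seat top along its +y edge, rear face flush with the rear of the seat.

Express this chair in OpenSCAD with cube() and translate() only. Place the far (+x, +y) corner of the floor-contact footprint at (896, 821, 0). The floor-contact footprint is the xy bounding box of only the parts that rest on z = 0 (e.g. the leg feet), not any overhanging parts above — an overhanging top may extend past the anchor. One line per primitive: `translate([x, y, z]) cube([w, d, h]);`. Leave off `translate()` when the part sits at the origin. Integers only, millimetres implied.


translate([406, 436, 447]) cube([490, 385, 34]);
translate([406, 436, 0]) cube([42, 42, 447]);
translate([854, 436, 0]) cube([42, 42, 447]);
translate([406, 779, 0]) cube([42, 42, 447]);
translate([854, 779, 0]) cube([42, 42, 447]);
translate([406, 798, 481]) cube([490, 23, 305]);


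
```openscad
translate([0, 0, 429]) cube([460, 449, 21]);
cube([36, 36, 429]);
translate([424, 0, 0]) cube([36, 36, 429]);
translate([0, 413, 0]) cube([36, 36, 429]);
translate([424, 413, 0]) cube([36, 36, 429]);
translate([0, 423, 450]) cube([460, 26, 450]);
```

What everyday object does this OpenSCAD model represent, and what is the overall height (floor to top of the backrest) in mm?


A chair. The overall height is 900 mm.

A slab on four corner posts with a tall panel at the back — a chair. The seat slab sits at z = 429 with thickness 21, and the 450 mm backrest starts at the seat top, so the overall height is 429 + 21 + 450 = 900 mm.


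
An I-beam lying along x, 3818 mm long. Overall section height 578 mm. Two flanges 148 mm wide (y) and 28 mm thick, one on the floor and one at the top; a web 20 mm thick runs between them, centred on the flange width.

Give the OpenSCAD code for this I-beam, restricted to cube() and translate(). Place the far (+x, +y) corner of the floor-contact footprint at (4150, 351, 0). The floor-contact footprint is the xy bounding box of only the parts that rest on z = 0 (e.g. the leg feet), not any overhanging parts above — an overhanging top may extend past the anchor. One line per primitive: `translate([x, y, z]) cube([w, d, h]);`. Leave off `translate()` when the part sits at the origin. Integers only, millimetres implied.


translate([332, 203, 0]) cube([3818, 148, 28]);
translate([332, 267, 28]) cube([3818, 20, 522]);
translate([332, 203, 550]) cube([3818, 148, 28]);


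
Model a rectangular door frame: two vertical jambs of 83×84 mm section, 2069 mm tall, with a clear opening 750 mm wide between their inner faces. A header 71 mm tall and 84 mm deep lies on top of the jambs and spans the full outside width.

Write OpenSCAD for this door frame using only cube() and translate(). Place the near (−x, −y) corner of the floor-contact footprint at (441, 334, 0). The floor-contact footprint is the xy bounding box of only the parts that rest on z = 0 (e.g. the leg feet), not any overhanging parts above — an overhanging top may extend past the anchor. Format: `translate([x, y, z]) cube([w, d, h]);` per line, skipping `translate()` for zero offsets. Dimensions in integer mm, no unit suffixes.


translate([441, 334, 0]) cube([83, 84, 2069]);
translate([1274, 334, 0]) cube([83, 84, 2069]);
translate([441, 334, 2069]) cube([916, 84, 71]);


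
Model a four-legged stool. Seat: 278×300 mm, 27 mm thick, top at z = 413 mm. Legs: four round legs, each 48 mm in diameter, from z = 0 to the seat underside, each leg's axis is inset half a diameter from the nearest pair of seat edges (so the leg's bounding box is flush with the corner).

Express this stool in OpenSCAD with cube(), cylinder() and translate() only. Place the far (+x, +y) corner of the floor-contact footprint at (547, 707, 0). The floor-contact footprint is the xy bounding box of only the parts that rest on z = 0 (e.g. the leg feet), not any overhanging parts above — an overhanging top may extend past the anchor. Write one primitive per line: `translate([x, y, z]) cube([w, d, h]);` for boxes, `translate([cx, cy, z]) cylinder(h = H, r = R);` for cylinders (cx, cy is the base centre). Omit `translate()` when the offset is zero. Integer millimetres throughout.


// leg_h = 413 - 27 = 386
translate([269, 407, 386]) cube([278, 300, 27]);
translate([293, 431, 0]) cylinder(h = 386, r = 24);
translate([523, 431, 0]) cylinder(h = 386, r = 24);
translate([293, 683, 0]) cylinder(h = 386, r = 24);
translate([523, 683, 0]) cylinder(h = 386, r = 24);


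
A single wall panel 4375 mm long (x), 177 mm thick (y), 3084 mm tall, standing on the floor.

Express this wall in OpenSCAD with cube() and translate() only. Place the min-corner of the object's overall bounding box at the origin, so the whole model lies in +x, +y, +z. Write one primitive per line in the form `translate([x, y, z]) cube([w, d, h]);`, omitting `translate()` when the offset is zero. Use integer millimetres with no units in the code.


cube([4375, 177, 3084]);


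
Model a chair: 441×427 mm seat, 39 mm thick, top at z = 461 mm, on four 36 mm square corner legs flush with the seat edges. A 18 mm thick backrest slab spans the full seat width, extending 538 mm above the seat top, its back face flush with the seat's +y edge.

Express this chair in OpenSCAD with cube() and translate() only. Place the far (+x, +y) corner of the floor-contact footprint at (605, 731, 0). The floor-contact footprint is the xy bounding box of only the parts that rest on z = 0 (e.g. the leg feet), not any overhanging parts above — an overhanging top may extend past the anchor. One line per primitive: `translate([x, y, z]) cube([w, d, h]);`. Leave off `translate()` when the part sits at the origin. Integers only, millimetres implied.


translate([164, 304, 422]) cube([441, 427, 39]);
translate([164, 304, 0]) cube([36, 36, 422]);
translate([569, 304, 0]) cube([36, 36, 422]);
translate([164, 695, 0]) cube([36, 36, 422]);
translate([569, 695, 0]) cube([36, 36, 422]);
translate([164, 713, 461]) cube([441, 18, 538]);


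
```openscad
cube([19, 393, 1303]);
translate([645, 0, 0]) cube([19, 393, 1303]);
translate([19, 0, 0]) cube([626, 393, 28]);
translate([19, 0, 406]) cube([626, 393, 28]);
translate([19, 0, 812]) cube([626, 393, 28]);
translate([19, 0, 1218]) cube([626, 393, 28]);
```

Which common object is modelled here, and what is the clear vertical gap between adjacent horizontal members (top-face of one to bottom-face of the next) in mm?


A bookshelf. The clear shelf gap is 378 mm.

Two tall side panels with 4 horizontal boards between them — a bookshelf. The first two shelf undersides are at z = 0 and z = 406; with shelf thickness 28, the clear gap is 406 − 0 − 28 = 378 mm.


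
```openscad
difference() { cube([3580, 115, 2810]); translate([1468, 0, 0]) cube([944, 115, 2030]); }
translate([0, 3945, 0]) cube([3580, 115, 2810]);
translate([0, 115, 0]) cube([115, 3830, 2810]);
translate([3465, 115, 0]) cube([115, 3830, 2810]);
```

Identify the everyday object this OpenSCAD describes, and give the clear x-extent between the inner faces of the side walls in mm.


A single room. The interior width is 3350 mm.

Four walls enclosing a rectangle with a door in the front wall — a room. Outside width 3580 minus two 115 mm walls gives 3350 mm.


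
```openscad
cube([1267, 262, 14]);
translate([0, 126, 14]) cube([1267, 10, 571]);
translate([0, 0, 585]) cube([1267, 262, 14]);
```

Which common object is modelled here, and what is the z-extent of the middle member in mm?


An I-beam. The web height is 571 mm.

Two wide flanges with a thin centred web — an I-beam. Overall 599 mm minus two 14 mm flanges gives a web of 599 − 2·14 = 571 mm.


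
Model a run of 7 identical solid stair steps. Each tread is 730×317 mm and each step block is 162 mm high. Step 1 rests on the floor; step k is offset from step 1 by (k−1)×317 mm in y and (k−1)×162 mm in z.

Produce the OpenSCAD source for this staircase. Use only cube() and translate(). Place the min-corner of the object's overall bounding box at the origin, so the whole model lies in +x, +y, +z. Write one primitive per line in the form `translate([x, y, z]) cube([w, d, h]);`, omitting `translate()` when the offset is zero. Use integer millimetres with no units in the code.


cube([730, 317, 162]);
translate([0, 317, 162]) cube([730, 317, 162]);
translate([0, 634, 324]) cube([730, 317, 162]);
translate([0, 951, 486]) cube([730, 317, 162]);
translate([0, 1268, 648]) cube([730, 317, 162]);
translate([0, 1585, 810]) cube([730, 317, 162]);
translate([0, 1902, 972]) cube([730, 317, 162]);


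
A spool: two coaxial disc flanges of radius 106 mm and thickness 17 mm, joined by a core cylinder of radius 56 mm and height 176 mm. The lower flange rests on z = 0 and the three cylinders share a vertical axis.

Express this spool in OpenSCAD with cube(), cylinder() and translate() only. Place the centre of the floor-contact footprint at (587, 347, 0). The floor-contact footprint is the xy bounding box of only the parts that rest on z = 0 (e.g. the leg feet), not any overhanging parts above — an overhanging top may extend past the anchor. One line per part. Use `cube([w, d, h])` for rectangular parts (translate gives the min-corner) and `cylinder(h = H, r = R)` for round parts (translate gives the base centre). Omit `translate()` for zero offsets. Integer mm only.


translate([587, 347, 0]) cylinder(h = 17, r = 106);
translate([587, 347, 17]) cylinder(h = 176, r = 56);
translate([587, 347, 193]) cylinder(h = 17, r = 106);


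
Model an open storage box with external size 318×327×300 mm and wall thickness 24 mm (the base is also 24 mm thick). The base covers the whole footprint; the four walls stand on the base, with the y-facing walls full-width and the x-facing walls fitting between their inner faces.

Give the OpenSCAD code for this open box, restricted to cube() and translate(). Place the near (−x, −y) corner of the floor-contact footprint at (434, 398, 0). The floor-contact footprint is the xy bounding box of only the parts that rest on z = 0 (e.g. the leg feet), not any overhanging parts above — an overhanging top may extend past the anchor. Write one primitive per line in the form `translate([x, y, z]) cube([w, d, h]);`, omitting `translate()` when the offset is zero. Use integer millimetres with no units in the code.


translate([434, 398, 0]) cube([318, 327, 24]);
translate([434, 398, 24]) cube([318, 24, 276]);
translate([434, 701, 24]) cube([318, 24, 276]);
translate([434, 422, 24]) cube([24, 279, 276]);
translate([728, 422, 24]) cube([24, 279, 276]);


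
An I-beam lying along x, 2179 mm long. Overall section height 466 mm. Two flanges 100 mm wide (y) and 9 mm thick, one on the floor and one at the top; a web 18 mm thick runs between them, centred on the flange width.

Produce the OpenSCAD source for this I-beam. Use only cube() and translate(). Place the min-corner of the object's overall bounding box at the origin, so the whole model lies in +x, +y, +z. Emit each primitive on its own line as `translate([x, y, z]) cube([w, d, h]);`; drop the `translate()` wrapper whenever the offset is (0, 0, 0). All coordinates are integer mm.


cube([2179, 100, 9]);
translate([0, 41, 9]) cube([2179, 18, 448]);
translate([0, 0, 457]) cube([2179, 100, 9]);


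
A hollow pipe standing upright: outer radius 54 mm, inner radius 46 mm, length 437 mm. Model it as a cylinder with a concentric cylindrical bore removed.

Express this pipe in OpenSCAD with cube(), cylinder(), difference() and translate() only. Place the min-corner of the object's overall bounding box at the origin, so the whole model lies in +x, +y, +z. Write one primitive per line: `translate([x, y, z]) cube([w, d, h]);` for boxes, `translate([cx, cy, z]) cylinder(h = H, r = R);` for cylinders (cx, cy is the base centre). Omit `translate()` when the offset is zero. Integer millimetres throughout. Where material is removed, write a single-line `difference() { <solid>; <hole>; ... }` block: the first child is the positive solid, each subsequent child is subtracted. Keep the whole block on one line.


difference() { translate([54, 54, 0]) cylinder(h = 437, r = 54); translate([54, 54, 0]) cylinder(h = 437, r = 46); }


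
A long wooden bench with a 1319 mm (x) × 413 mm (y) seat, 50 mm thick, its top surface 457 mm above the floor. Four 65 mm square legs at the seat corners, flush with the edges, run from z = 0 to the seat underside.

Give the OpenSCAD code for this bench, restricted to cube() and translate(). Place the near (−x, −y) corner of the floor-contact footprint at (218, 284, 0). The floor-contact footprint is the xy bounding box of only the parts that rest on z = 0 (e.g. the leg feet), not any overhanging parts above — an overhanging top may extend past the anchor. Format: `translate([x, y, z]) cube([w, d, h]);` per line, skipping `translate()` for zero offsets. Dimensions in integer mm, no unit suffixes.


translate([218, 284, 407]) cube([1319, 413, 50]);
translate([218, 284, 0]) cube([65, 65, 407]);
translate([218, 632, 0]) cube([65, 65, 407]);
translate([1472, 284, 0]) cube([65, 65, 407]);
translate([1472, 632, 0]) cube([65, 65, 407]);


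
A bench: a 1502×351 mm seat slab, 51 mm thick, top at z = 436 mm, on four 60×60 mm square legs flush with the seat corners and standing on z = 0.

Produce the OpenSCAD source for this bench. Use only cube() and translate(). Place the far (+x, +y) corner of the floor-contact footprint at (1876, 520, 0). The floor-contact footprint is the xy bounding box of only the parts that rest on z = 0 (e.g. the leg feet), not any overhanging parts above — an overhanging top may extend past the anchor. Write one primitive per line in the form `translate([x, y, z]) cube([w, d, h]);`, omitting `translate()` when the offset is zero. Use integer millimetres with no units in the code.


translate([374, 169, 385]) cube([1502, 351, 51]);
translate([374, 169, 0]) cube([60, 60, 385]);
translate([374, 460, 0]) cube([60, 60, 385]);
translate([1816, 169, 0]) cube([60, 60, 385]);
translate([1816, 460, 0]) cube([60, 60, 385]);


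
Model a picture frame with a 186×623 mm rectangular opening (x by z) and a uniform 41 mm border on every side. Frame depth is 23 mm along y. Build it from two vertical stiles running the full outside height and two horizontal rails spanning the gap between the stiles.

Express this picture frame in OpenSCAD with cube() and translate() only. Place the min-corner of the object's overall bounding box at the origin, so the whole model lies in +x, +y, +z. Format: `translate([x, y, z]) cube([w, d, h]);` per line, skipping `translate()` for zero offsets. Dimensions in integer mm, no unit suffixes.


cube([41, 23, 705]);
translate([227, 0, 0]) cube([41, 23, 705]);
translate([41, 0, 0]) cube([186, 23, 41]);
translate([41, 0, 664]) cube([186, 23, 41]);
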